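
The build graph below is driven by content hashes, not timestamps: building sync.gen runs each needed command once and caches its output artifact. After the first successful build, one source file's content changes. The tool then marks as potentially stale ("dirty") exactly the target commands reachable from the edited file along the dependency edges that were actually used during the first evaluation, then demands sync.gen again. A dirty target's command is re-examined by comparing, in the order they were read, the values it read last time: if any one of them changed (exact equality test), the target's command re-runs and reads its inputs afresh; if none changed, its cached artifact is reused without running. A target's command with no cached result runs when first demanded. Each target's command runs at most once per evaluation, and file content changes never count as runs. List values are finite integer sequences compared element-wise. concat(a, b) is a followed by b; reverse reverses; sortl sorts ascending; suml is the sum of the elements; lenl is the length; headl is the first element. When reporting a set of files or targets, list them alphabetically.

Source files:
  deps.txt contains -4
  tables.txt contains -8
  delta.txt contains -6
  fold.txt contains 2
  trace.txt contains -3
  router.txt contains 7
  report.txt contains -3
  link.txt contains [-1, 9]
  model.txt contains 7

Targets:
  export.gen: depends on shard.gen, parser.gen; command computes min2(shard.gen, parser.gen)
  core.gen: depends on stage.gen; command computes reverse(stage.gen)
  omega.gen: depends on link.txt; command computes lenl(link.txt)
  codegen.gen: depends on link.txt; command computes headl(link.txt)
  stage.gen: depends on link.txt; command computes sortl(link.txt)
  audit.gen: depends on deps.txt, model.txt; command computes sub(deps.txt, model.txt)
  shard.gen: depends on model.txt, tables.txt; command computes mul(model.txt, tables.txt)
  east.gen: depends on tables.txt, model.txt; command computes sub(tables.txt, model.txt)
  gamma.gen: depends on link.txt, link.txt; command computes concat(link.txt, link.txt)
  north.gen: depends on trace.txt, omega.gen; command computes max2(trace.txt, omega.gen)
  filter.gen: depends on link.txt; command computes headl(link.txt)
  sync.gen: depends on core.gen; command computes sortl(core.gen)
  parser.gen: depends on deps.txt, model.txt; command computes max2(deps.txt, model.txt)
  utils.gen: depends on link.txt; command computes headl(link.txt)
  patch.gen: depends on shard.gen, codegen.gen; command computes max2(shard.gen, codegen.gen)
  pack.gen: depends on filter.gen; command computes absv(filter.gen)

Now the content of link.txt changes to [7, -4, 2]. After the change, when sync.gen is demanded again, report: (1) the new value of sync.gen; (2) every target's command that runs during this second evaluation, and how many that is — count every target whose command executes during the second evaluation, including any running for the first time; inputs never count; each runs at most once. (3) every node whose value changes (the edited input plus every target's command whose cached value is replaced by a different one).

sync.gen now evaluates to [-4, 2, 7].
Run set: core.gen, stage.gen, sync.gen (3 run).
Changed values: core.gen, link.txt, stage.gen, sync.gen.

Initial pass — values computed on the first demand:
  stage.gen = sortl([-1, 9]) = [-1, 9]
  core.gen = reverse([-1, 9]) = [9, -1]
  sync.gen = sortl([9, -1]) = [-1, 9]

Second demand — change propagation:
  stage.gen: re-runs because link.txt [-1, 9]->[7, -4, 2]; new result [-4, 2, 7].
  core.gen: re-runs because stage.gen [-1, 9]->[-4, 2, 7]; new result [7, 2, -4].
  sync.gen: re-runs because core.gen [9, -1]->[7, 2, -4]; new result [-4, 2, 7].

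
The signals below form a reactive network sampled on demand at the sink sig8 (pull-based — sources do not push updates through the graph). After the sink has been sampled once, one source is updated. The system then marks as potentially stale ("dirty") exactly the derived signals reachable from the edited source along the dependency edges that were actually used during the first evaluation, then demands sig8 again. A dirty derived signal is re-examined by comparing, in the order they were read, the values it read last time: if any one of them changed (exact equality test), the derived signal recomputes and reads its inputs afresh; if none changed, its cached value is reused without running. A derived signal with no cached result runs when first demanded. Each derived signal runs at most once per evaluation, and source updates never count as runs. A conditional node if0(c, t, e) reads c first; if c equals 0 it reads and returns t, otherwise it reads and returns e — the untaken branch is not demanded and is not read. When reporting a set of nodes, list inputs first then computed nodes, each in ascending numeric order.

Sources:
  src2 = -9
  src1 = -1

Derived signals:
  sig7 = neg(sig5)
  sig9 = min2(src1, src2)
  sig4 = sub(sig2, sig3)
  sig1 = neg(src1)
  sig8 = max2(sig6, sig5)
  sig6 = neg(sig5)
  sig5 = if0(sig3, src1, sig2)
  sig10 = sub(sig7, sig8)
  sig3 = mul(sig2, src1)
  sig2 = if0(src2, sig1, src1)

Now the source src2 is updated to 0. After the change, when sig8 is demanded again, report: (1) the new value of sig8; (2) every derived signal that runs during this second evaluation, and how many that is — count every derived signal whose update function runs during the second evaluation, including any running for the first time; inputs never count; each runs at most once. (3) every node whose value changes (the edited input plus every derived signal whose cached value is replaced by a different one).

Initial pass — values computed on the first demand:
  sig2 = if0(src2=-9 -> else branch src1) = -1
  sig3 = mul(-1, -1) = 1
  sig5 = if0(sig3=1 -> else branch sig2) = -1
  sig6 = neg(-1) = 1
  sig8 = max2(1, -1) = 1

Second demand — change propagation:
  sig1: newly demanded (no cache) — executes and yields 1.
  sig2: re-runs because src2 -9->0; new result 1.
  sig3: re-runs because sig2 -1->1; new result -1.
  sig5: re-runs because sig3 1->-1; sig2 -1->1; new result 1.
  sig6: re-runs because sig5 -1->1; new result -1.
  sig8: re-runs because sig6 1->-1; sig5 -1->1; new result 1 (unchanged).

The important point: the flipped condition pulls in fresh nodes; sig1 runs for the first time.

sig8 now evaluates to 1.
Run set: sig1, sig2, sig3, sig5, sig6, sig8 (6 run).
Changed values: src2, sig2, sig3, sig5, sig6.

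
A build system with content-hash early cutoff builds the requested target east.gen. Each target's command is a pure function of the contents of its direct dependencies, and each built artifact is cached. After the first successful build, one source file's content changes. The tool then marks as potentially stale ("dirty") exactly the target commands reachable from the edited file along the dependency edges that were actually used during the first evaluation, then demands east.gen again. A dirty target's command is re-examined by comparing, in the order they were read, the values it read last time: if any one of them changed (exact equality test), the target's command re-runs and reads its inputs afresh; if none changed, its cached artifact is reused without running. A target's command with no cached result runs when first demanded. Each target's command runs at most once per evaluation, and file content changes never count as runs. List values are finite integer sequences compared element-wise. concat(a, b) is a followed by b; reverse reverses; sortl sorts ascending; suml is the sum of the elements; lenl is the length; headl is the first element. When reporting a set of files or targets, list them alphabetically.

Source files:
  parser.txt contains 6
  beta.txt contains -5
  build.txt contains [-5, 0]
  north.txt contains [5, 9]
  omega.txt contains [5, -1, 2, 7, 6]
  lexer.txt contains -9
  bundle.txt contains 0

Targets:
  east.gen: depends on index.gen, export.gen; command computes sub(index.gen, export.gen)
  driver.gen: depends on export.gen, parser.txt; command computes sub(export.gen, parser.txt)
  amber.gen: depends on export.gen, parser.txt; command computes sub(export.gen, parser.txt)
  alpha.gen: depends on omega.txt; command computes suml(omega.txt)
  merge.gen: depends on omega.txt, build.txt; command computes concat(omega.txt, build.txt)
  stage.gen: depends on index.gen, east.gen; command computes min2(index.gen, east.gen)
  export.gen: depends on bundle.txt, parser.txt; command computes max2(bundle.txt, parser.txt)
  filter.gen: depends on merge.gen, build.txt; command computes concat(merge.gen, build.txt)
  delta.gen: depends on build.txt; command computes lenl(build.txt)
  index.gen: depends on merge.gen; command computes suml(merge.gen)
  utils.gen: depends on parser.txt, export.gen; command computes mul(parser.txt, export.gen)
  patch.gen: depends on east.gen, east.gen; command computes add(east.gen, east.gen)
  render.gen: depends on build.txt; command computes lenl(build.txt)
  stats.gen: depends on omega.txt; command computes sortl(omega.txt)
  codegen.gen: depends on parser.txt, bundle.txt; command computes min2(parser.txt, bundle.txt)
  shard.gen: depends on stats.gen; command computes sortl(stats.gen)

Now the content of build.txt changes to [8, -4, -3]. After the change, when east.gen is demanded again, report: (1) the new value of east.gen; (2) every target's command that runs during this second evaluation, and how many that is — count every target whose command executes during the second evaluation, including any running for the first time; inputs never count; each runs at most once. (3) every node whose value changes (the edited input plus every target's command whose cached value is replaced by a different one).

New value of east.gen: 14.
Target commands that run: east.gen, index.gen, merge.gen — 3 in total.
Values that change: build.txt, east.gen, index.gen, merge.gen.

First evaluation (everything demanded from the output):
  export.gen = max2(0, 6) = 6
  merge.gen = concat([5, -1, 2, 7, 6], [-5, 0]) = [5, -1, 2, 7, 6, -5, 0]
  index.gen = suml([5, -1, 2, 7, 6, -5, 0]) = 14
  east.gen = sub(14, 6) = 8

Propagation after the edit:
  merge.gen: runs — build.txt [-5, 0]->[8, -4, -3]; result [5, -1, 2, 7, 6, 8, -4, -3].
  index.gen: runs — merge.gen [5, -1, 2, 7, 6, -5, 0]->[5, -1, 2, 7, 6, 8, -4, -3]; result 20.
  east.gen: runs — index.gen 14->20; result 14.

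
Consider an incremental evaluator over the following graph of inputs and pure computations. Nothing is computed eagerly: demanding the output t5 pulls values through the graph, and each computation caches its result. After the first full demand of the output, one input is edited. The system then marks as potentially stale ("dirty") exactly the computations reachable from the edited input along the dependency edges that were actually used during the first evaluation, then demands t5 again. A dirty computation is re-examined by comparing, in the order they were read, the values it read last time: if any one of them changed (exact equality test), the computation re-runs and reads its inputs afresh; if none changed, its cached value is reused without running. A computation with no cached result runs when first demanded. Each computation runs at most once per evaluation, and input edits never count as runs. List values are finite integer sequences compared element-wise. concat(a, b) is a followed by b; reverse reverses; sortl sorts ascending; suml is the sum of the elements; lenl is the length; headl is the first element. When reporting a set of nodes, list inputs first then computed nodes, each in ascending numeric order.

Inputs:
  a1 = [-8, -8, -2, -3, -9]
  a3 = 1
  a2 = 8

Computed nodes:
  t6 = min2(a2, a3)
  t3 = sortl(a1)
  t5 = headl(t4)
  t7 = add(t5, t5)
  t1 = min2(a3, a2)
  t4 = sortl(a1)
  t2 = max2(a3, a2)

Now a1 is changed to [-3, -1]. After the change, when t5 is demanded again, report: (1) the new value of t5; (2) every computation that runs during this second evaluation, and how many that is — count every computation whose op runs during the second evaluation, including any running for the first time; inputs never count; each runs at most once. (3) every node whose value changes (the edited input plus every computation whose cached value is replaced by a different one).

Initial pass — values computed on the first demand:
  t4 = sortl([-8, -8, -2, -3, -9]) = [-9, -8, -8, -3, -2]
  t5 = headl([-9, -8, -8, -3, -2]) = -9

Second demand — change propagation:
  t4: re-runs because a1 [-8, -8, -2, -3, -9]->[-3, -1]; new result [-3, -1].
  t5: re-runs because t4 [-9, -8, -8, -3, -2]->[-3, -1]; new result -3.

t5 now evaluates to -3.
Run set: t4, t5 (2 run).
Changed values: a1, t4, t5.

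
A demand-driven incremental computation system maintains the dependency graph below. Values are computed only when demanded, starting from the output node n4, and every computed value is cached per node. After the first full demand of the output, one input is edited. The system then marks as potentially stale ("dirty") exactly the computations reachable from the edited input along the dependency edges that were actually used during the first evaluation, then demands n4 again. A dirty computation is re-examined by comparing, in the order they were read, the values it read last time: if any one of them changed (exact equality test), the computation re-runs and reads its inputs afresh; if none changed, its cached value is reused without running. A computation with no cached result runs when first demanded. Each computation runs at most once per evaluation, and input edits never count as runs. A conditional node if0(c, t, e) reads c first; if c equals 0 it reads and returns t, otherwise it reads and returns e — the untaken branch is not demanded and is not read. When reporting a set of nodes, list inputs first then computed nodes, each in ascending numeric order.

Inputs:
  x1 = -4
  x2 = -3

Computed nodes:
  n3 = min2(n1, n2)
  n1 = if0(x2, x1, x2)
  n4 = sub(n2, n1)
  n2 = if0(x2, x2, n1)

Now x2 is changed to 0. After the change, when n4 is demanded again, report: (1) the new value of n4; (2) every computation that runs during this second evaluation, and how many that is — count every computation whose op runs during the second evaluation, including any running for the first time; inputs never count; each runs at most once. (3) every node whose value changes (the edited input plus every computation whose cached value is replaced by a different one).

First evaluation (everything demanded from the output):
  n1 = if0(x2=-3 -> else branch x2) = -3
  n2 = if0(x2=-3 -> else branch n1) = -3
  n4 = sub(-3, -3) = 0

Propagation after the edit:
  n1: runs — x2 -3->0; x2 -3->0; result -4.
  n2: runs — x2 -3->0; n1 -3->-4; result 0.
  n4: runs — n2 -3->0; n1 -3->-4; result 4.

New value of n4: 4.
Computations that run: n1, n2, n4 — 3 in total.
Values that change: x2, n1, n2, n4.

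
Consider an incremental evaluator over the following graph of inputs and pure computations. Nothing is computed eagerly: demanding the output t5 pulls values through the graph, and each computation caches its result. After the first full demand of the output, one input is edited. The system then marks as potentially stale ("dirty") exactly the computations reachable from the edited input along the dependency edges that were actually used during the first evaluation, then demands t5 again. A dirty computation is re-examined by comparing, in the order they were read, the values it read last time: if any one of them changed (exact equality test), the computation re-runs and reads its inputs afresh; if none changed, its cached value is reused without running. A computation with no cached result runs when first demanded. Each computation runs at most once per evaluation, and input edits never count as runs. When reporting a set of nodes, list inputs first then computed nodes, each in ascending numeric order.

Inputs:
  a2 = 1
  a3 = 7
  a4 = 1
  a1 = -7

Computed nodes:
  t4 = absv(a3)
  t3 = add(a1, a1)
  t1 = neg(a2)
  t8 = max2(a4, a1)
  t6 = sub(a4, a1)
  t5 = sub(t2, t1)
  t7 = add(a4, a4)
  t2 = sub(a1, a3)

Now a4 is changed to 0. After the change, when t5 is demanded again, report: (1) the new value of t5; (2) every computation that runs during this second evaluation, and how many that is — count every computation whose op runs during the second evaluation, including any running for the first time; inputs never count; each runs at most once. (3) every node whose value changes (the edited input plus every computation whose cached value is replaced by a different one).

Initial pass — values computed on the first demand:
  t1 = neg(1) = -1
  t2 = sub(-7, 7) = -14
  t5 = sub(-14, -1) = -13

Second demand — change propagation:
  no demanded computation ever read a4, so the edit dirties nothing and nothing runs.

The important point: nothing the output needs ever reads a4, so the edit is invisible to it.

t5 now evaluates to -13.
Run set: none (0 run).
Changed values: a4.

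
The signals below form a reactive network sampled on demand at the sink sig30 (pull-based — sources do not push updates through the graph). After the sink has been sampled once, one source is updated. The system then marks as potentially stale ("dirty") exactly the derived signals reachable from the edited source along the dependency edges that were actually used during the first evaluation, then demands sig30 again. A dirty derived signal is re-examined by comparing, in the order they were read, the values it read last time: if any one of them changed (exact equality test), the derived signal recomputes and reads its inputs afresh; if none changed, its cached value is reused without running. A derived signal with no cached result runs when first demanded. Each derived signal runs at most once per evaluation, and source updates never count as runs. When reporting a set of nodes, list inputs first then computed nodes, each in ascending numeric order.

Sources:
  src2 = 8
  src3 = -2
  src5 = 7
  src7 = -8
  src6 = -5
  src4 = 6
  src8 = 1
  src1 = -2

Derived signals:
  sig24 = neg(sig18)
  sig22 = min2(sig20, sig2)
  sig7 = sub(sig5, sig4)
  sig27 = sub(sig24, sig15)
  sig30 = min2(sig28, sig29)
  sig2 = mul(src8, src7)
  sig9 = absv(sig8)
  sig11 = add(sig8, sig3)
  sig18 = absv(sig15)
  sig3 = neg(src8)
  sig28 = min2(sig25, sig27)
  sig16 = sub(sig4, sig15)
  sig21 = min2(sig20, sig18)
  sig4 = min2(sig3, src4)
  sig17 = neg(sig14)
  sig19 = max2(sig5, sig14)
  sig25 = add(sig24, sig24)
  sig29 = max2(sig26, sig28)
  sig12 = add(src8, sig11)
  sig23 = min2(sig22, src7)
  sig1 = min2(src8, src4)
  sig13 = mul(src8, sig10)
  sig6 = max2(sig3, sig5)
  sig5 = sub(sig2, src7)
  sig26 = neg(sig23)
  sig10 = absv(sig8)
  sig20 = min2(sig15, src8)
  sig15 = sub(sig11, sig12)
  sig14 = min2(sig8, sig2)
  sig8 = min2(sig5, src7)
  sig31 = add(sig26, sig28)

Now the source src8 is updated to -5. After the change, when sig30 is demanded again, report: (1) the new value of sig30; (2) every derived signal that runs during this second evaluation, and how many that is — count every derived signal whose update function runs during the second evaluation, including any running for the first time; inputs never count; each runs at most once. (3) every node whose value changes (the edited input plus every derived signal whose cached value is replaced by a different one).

Initial pass — values computed on the first demand:
  sig2 = mul(1, -8) = -8
  sig3 = neg(1) = -1
  sig5 = sub(-8, -8) = 0
  sig8 = min2(0, -8) = -8
  sig11 = add(-8, -1) = -9
  sig12 = add(1, -9) = -8
  sig15 = sub(-9, -8) = -1
  sig18 = absv(-1) = 1
  sig20 = min2(-1, 1) = -1
  sig22 = min2(-1, -8) = -8
  sig23 = min2(-8, -8) = -8
  sig24 = neg(1) = -1
  sig25 = add(-1, -1) = -2
  sig26 = neg(-8) = 8
  sig27 = sub(-1, -1) = 0
  sig28 = min2(-2, 0) = -2
  sig29 = max2(8, -2) = 8
  sig30 = min2(-2, 8) = -2

Second demand — change propagation:
  sig2: re-runs because src8 1->-5; new result 40.
  sig3: re-runs because src8 1->-5; new result 5.
  sig5: re-runs because sig2 -8->40; new result 48.
  sig8: re-runs because sig5 0->48; new result -8 (unchanged).
  sig11: re-runs because sig3 -1->5; new result -3.
  sig12: re-runs because src8 1->-5; sig11 -9->-3; new result -8 (unchanged).
  sig15: re-runs because sig11 -9->-3; new result 5.
  sig18: re-runs because sig15 -1->5; new result 5.
  sig20: re-runs because sig15 -1->5; src8 1->-5; new result -5.
  sig22: re-runs because sig20 -1->-5; sig2 -8->40; new result -5.
  sig23: re-runs because sig22 -8->-5; new result -8 (unchanged).
  sig24: re-runs because sig18 1->5; new result -5.
  sig25: re-runs because sig24 -1->-5; sig24 -1->-5; new result -10.
  sig26: re-examined; everything it read last time is the same (sig23 unchanged) — cache 8 kept, no run.
  sig27: re-runs because sig24 -1->-5; sig15 -1->5; new result -10.
  sig28: re-runs because sig25 -2->-10; sig27 0->-10; new result -10.
  sig29: re-runs because sig28 -2->-10; new result 8 (unchanged).
  sig30: re-runs because sig28 -2->-10; new result -10.

The important point: at sig26 every value read last time is unchanged, so the dirty flag clears without a run.

sig30 now evaluates to -10.
Run set: sig2, sig3, sig5, sig8, sig11, sig12, sig15, sig18, sig20, sig22, sig23, sig24, sig25, sig27, sig28, sig29, sig30 (17 run).
Changed values: src8, sig2, sig3, sig5, sig11, sig15, sig18, sig20, sig22, sig24, sig25, sig27, sig28, sig30.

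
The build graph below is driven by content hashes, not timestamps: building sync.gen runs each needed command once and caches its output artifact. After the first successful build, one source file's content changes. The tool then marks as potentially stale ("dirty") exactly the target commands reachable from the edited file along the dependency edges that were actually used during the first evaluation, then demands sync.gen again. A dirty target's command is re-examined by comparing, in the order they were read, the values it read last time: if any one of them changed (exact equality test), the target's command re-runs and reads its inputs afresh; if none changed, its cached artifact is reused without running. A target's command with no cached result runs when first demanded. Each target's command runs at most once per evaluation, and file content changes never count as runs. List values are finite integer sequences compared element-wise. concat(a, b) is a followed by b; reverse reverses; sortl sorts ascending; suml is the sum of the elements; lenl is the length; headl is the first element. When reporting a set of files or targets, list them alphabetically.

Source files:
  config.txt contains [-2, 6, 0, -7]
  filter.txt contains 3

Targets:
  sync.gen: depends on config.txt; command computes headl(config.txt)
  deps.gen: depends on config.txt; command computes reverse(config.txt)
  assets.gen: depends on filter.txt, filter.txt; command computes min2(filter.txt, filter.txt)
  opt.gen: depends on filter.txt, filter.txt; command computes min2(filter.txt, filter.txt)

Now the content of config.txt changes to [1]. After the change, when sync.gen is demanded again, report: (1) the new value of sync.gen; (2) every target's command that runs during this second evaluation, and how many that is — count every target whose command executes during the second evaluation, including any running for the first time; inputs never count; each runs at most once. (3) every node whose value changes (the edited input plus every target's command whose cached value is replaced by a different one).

sync.gen now evaluates to 1.
Run set: sync.gen (1 run).
Changed values: config.txt, sync.gen.

Initial pass — values computed on the first demand:
  sync.gen = headl([-2, 6, 0, -7]) = -2

Second demand — change propagation:
  sync.gen: re-runs because config.txt [-2, 6, 0, -7]->[1]; new result 1.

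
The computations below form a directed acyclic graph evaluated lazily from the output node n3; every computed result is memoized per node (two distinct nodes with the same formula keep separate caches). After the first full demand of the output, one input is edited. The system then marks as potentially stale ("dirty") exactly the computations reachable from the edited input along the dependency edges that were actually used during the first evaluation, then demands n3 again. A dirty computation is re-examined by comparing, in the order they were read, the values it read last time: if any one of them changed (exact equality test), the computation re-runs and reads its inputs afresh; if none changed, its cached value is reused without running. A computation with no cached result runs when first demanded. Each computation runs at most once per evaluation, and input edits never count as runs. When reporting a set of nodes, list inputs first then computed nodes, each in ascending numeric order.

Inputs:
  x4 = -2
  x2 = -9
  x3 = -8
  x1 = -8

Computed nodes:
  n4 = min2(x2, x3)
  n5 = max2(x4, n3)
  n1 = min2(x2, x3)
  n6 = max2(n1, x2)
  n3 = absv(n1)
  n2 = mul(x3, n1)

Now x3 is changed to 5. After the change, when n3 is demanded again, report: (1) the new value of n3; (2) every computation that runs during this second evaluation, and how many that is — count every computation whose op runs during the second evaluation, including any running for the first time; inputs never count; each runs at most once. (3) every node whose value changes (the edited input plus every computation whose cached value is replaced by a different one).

Demanding n3 again yields 9.
1 computations run: n1.
The nodes whose values change: x3.
Note the absorption at n1: it re-runs yet its value is the same, leaving the output's value untouched.

First demand of the output computes:
  n1 = min2(-9, -8) = -9
  n3 = absv(-9) = 9

After the edit, cleaning proceeds:
  n1: a read changed (x3 -8->5) — executes, giving -9 — identical to its old value.
  n3: dirty, but its reads are unchanged (n1 unchanged); cached 9 stands.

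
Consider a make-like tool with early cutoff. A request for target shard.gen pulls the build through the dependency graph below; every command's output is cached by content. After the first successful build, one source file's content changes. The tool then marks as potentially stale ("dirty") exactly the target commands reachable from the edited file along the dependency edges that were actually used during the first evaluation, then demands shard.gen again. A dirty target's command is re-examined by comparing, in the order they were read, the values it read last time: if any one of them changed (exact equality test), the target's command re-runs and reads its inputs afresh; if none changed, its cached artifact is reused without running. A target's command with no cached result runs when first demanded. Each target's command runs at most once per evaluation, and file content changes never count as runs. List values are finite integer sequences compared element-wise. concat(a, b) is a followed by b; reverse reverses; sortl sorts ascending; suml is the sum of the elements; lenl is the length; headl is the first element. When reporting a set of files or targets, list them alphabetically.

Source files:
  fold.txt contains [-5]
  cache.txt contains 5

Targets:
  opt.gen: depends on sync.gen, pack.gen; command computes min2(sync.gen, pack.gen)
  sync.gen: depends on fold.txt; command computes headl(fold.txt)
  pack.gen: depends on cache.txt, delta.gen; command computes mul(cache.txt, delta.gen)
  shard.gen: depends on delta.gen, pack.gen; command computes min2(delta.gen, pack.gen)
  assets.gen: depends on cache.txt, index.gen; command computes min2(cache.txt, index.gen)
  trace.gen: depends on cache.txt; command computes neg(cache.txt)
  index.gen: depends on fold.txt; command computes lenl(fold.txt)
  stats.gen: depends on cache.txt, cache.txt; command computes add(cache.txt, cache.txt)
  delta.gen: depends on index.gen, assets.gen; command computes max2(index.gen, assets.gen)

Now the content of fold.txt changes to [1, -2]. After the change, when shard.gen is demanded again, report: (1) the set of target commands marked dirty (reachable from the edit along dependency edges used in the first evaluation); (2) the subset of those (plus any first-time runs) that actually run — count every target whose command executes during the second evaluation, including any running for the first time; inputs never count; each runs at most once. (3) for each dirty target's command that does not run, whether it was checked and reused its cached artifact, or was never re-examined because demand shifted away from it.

First demand of the output computes:
  index.gen = lenl([-5]) = 1
  assets.gen = min2(5, 1) = 1
  delta.gen = max2(1, 1) = 1
  pack.gen = mul(5, 1) = 5
  shard.gen = min2(1, 5) = 1

After the edit, cleaning proceeds:
  index.gen: a read changed (fold.txt [-5]->[1, -2]) — executes, giving 2.
  assets.gen: a read changed (index.gen 1->2) — executes, giving 2.
  delta.gen: a read changed (index.gen 1->2; assets.gen 1->2) — executes, giving 2.
  pack.gen: a read changed (delta.gen 1->2) — executes, giving 10.
  shard.gen: a read changed (delta.gen 1->2; pack.gen 5->10) — executes, giving 2.

The edit dirties: assets.gen, delta.gen, index.gen, pack.gen, shard.gen.
5 target commands run: assets.gen, delta.gen, index.gen, pack.gen, shard.gen.
No dirty target's command escaped a run.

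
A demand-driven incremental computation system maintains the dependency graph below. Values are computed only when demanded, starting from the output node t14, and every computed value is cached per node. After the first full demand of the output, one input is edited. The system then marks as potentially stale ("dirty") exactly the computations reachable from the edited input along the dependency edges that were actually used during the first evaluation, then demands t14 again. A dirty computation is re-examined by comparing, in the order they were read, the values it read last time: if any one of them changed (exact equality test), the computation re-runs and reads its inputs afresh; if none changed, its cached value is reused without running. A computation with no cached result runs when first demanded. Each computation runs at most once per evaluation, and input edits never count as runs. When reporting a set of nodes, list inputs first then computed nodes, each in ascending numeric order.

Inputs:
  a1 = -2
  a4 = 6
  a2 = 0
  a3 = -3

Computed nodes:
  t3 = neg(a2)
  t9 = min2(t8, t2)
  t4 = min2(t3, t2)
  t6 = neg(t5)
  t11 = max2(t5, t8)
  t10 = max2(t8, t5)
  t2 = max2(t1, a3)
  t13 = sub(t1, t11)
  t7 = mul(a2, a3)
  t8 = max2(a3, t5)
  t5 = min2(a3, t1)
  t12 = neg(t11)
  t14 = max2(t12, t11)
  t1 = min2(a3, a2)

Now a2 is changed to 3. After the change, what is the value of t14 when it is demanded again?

New value of t14: 3.
Key observation: the change is absorbed at t1 — it re-runs but produces the same value, and the output's value is unchanged.

First evaluation (everything demanded from the output):
  t1 = min2(-3, 0) = -3
  t5 = min2(-3, -3) = -3
  t8 = max2(-3, -3) = -3
  t11 = max2(-3, -3) = -3
  t12 = neg(-3) = 3
  t14 = max2(3, -3) = 3

Propagation after the edit:
  t1: runs — a2 0->3; result -3 (same value as before).
  t5: checked — values it read are unchanged (a3 unchanged, t1 unchanged); reused cached -3 without running.
  t8: checked — values it read are unchanged (a3 unchanged, t5 unchanged); reused cached -3 without running.
  t11: checked — values it read are unchanged (t5 unchanged, t8 unchanged); reused cached -3 without running.
  t12: checked — values it read are unchanged (t11 unchanged); reused cached 3 without running.
  t14: checked — values it read are unchanged (t12 unchanged, t11 unchanged); reused cached 3 without running.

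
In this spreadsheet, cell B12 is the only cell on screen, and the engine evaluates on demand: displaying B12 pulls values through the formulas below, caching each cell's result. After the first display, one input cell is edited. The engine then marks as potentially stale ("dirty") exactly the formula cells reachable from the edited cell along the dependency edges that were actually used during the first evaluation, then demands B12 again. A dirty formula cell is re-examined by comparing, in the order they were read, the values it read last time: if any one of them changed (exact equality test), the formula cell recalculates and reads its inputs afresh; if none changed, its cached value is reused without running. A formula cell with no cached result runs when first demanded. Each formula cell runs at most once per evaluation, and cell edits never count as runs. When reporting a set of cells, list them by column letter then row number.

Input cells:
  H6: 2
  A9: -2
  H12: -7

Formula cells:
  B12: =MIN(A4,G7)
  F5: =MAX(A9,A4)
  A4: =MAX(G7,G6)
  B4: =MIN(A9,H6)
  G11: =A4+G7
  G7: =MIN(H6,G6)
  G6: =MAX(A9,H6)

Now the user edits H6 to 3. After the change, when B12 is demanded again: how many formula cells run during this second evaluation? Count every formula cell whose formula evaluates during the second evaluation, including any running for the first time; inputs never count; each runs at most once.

Initial pass — values computed on the first demand:
  G6 = MAX(-2, 2) = 2
  G7 = MIN(2, 2) = 2
  A4 = MAX(2, 2) = 2
  B12 = MIN(2, 2) = 2

Second demand — change propagation:
  G6: re-runs because H6 2->3; new result 3.
  G7: re-runs because H6 2->3; G6 2->3; new result 3.
  A4: re-runs because G7 2->3; G6 2->3; new result 3.
  B12: re-runs because A4 2->3; G7 2->3; new result 3.

Run set: A4, B12, G6, G7 (4 run).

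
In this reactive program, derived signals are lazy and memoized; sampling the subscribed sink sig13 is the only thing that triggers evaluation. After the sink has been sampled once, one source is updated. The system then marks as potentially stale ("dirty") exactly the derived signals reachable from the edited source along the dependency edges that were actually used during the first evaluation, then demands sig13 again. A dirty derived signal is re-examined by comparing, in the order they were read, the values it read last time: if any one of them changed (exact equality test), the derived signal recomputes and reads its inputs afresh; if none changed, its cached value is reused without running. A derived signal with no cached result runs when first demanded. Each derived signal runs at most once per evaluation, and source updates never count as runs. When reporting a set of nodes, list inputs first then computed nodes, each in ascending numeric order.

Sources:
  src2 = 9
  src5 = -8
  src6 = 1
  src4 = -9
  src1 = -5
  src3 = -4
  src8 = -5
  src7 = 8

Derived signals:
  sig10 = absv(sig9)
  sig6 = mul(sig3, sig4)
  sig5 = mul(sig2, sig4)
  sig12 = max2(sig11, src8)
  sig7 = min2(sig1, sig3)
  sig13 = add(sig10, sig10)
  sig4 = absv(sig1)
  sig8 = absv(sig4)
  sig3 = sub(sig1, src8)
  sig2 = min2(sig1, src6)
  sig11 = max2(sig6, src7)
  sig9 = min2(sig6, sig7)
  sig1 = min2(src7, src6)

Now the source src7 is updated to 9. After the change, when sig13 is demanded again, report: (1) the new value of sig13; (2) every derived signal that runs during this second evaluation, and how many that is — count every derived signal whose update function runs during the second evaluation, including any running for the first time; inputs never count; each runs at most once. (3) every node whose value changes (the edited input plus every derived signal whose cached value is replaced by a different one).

Demanding sig13 again yields 2.
1 derived signals run: sig1.
The nodes whose values change: src7.
Note the absorption at sig1: it re-runs yet its value is the same, leaving the output's value untouched.

First demand of the output computes:
  sig1 = min2(8, 1) = 1
  sig3 = sub(1, -5) = 6
  sig4 = absv(1) = 1
  sig6 = mul(6, 1) = 6
  sig7 = min2(1, 6) = 1
  sig9 = min2(6, 1) = 1
  sig10 = absv(1) = 1
  sig13 = add(1, 1) = 2

After the edit, cleaning proceeds:
  sig1: a read changed (src7 8->9) — executes, giving 1 — identical to its old value.
  sig3: dirty, but its reads are unchanged (sig1 unchanged, src8 unchanged); cached 6 stands.
  sig4: dirty, but its reads are unchanged (sig1 unchanged); cached 1 stands.
  sig6: dirty, but its reads are unchanged (sig3 unchanged, sig4 unchanged); cached 6 stands.
  sig7: dirty, but its reads are unchanged (sig1 unchanged, sig3 unchanged); cached 1 stands.
  sig9: dirty, but its reads are unchanged (sig6 unchanged, sig7 unchanged); cached 1 stands.
  sig10: dirty, but its reads are unchanged (sig9 unchanged); cached 1 stands.
  sig13: dirty, but its reads are unchanged (sig10 unchanged, sig10 unchanged); cached 2 stands.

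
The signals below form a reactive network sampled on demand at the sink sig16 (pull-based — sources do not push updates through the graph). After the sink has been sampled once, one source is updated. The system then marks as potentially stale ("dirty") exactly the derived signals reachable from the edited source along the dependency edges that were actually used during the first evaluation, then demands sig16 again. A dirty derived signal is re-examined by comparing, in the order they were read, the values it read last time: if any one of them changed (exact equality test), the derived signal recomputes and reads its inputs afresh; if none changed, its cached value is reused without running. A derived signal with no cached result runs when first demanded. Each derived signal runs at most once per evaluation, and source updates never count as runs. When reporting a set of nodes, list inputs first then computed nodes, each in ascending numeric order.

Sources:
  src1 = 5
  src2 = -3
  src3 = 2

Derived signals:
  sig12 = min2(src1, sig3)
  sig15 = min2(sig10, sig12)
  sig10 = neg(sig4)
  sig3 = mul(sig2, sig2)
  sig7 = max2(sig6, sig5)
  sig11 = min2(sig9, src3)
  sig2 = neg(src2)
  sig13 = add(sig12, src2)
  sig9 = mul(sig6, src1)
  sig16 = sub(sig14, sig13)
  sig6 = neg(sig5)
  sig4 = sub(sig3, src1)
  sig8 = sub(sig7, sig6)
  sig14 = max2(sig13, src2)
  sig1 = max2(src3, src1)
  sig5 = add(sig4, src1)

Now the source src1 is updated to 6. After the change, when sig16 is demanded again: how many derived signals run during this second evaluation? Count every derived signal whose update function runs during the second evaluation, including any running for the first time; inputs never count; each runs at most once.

Run set: sig12, sig13, sig14, sig16 (4 run).

Initial pass — values computed on the first demand:
  sig2 = neg(-3) = 3
  sig3 = mul(3, 3) = 9
  sig12 = min2(5, 9) = 5
  sig13 = add(5, -3) = 2
  sig14 = max2(2, -3) = 2
  sig16 = sub(2, 2) = 0

Second demand — change propagation:
  sig12: re-runs because src1 5->6; new result 6.
  sig13: re-runs because sig12 5->6; new result 3.
  sig14: re-runs because sig13 2->3; new result 3.
  sig16: re-runs because sig14 2->3; sig13 2->3; new result 0 (unchanged).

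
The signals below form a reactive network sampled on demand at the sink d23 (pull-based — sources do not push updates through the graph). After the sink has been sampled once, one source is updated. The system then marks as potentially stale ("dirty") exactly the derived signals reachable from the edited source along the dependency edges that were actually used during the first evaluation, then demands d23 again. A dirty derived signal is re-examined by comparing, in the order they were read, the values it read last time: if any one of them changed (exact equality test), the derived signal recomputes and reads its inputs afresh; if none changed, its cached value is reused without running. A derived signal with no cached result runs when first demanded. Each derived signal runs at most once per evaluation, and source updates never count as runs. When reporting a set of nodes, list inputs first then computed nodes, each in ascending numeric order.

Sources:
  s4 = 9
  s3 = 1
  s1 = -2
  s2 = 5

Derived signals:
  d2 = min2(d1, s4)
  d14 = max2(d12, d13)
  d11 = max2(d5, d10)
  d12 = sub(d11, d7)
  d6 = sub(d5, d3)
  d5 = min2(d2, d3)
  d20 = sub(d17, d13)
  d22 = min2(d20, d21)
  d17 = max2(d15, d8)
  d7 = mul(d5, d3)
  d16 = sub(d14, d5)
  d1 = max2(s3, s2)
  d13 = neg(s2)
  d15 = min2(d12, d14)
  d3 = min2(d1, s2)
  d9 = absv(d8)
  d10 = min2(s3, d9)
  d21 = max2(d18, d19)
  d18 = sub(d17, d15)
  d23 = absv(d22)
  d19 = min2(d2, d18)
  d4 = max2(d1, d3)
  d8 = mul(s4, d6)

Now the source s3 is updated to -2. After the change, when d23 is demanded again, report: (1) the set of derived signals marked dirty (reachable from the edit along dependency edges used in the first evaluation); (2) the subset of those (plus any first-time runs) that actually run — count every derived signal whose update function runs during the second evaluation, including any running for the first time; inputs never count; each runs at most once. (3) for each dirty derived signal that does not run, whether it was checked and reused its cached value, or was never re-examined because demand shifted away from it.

Dirty set: d1, d2, d3, d5, d6, d7, d8, d9, d10, d11, d12, d14, d15, d17, d18, d19, d20, d21, d22, d23.
Run set: d1, d10, d11 (3 run).
Re-examined without running (cache reused): d2, d3, d5, d6, d7, d8, d9, d12, d14, d15, d17, d18, d19, d20, d21, d22, d23.
The important point: at d2 every value read last time is unchanged, so the dirty flag clears without a run.

Initial pass — values computed on the first demand:
  d1 = max2(1, 5) = 5
  d2 = min2(5, 9) = 5
  d3 = min2(5, 5) = 5
  d5 = min2(5, 5) = 5
  d6 = sub(5, 5) = 0
  d7 = mul(5, 5) = 25
  d8 = mul(9, 0) = 0
  d9 = absv(0) = 0
  d10 = min2(1, 0) = 0
  d11 = max2(5, 0) = 5
  d12 = sub(5, 25) = -20
  d13 = neg(5) = -5
  d14 = max2(-20, -5) = -5
  d15 = min2(-20, -5) = -20
  d17 = max2(-20, 0) = 0
  d18 = sub(0, -20) = 20
  d19 = min2(5, 20) = 5
  d20 = sub(0, -5) = 5
  d21 = max2(20, 5) = 20
  d22 = min2(5, 20) = 5
  d23 = absv(5) = 5

Second demand — change propagation:
  d1: re-runs because s3 1->-2; new result 5 (unchanged).
  d2: re-examined; everything it read last time is the same (d1 unchanged, s4 unchanged) — cache 5 kept, no run.
  d3: re-examined; everything it read last time is the same (d1 unchanged, s2 unchanged) — cache 5 kept, no run.
  d5: re-examined; everything it read last time is the same (d2 unchanged, d3 unchanged) — cache 5 kept, no run.
  d6: re-examined; everything it read last time is the same (d5 unchanged, d3 unchanged) — cache 0 kept, no run.
  d7: re-examined; everything it read last time is the same (d5 unchanged, d3 unchanged) — cache 25 kept, no run.
  d8: re-examined; everything it read last time is the same (s4 unchanged, d6 unchanged) — cache 0 kept, no run.
  d9: re-examined; everything it read last time is the same (d8 unchanged) — cache 0 kept, no run.
  d10: re-runs because s3 1->-2; new result -2.
  d11: re-runs because d10 0->-2; new result 5 (unchanged).
  d12: re-examined; everything it read last time is the same (d11 unchanged, d7 unchanged) — cache -20 kept, no run.
  d14: re-examined; everything it read last time is the same (d12 unchanged, d13 unchanged) — cache -5 kept, no run.
  d15: re-examined; everything it read last time is the same (d12 unchanged, d14 unchanged) — cache -20 kept, no run.
  d17: re-examined; everything it read last time is the same (d15 unchanged, d8 unchanged) — cache 0 kept, no run.
  d18: re-examined; everything it read last time is the same (d17 unchanged, d15 unchanged) — cache 20 kept, no run.
  d19: re-examined; everything it read last time is the same (d2 unchanged, d18 unchanged) — cache 5 kept, no run.
  d20: re-examined; everything it read last time is the same (d17 unchanged, d13 unchanged) — cache 5 kept, no run.
  d21: re-examined; everything it read last time is the same (d18 unchanged, d19 unchanged) — cache 20 kept, no run.
  d22: re-examined; everything it read last time is the same (d20 unchanged, d21 unchanged) — cache 5 kept, no run.
  d23: re-examined; everything it read last time is the same (d22 unchanged) — cache 5 kept, no run.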